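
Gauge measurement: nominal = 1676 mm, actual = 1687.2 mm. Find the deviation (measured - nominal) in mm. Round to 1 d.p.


Deviation = measured - nominal
Deviation = 1687.2 - 1676
Deviation = 11.2 mm

11.2


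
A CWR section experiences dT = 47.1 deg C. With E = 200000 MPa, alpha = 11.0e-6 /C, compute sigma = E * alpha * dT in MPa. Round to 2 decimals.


sigma = E * alpha * dT
sigma = 200000 * 11.0e-6 * 47.1
sigma = 2.2 * 47.1
sigma = 103.62 MPa

103.62


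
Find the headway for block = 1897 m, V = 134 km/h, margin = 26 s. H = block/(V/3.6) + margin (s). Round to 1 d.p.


V = 134 / 3.6 = 37.2222 m/s
Block traversal time = 1897 / 37.2222 = 50.9642 s
Headway = 50.9642 + 26
Headway = 77.0 s

77.0


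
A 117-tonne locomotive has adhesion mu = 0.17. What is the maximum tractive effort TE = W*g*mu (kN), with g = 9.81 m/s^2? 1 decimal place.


TE_max = W * g * mu
TE_max = 117 * 9.81 * 0.17
TE_max = 1147.77 * 0.17
TE_max = 195.1 kN

195.1


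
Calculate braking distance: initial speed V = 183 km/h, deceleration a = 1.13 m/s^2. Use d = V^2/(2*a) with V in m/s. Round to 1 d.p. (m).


Convert speed: V = 183 / 3.6 = 50.8333 m/s
V^2 = 2584.0278
d = 2584.0278 / (2 * 1.13)
d = 2584.0278 / 2.26
d = 1143.4 m

1143.4


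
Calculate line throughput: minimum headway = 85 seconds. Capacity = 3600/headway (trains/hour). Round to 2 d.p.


Capacity = 3600 / headway
Capacity = 3600 / 85
Capacity = 42.35 trains/hour

42.35


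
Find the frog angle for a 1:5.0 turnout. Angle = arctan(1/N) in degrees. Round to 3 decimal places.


1/N = 1/5.0 = 0.2
angle = arctan(0.2) = 0.197396 rad
angle = 0.197396 * 180/pi = 11.310 degrees

11.310


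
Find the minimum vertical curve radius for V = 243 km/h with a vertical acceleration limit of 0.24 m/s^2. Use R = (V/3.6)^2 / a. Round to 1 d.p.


Convert speed: V = 243 / 3.6 = 67.5 m/s
V^2 = 4556.25 m^2/s^2
R_v = 4556.25 / 0.24
R_v = 18984.4 m

18984.4


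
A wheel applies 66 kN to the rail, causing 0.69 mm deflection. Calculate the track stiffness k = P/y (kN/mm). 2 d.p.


Track stiffness k = P / y
k = 66 / 0.69
k = 95.65 kN/mm

95.65


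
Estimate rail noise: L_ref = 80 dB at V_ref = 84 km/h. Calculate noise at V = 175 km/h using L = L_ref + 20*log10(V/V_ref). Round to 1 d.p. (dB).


V/V_ref = 175 / 84 = 2.083333
log10(2.083333) = 0.318759
20 * 0.318759 = 6.3752
L = 80 + 6.3752 = 86.4 dB

86.4


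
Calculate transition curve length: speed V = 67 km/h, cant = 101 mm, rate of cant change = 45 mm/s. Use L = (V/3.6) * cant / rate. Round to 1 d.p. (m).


Convert speed: V = 67 / 3.6 = 18.6111 m/s
L = 18.6111 * 101 / 45
L = 1879.7222 / 45
L = 41.8 m

41.8


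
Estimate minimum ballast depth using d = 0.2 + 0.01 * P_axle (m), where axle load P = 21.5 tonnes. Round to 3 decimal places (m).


d = 0.2 + 0.01 * 21.5
d = 0.2 + 0.215
d = 0.415 m

0.415


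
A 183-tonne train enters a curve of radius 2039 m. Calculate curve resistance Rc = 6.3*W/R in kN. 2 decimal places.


Rc = 6.3 * W / R
Rc = 6.3 * 183 / 2039
Rc = 1152.9 / 2039
Rc = 0.57 kN

0.57


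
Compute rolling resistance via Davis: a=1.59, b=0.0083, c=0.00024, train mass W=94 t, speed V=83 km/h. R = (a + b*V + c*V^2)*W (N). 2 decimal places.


b*V = 0.0083 * 83 = 0.6889
c*V^2 = 0.00024 * 6889 = 1.65336
R_per_t = 1.59 + 0.6889 + 1.65336 = 3.93226 N/t
R_total = 3.93226 * 94 = 369.63 N

369.63


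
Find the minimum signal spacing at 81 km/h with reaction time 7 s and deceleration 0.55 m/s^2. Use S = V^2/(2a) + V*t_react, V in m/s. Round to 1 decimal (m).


V = 81 / 3.6 = 22.5 m/s
Braking distance = 22.5^2 / (2*0.55) = 460.2273 m
Sighting distance = 22.5 * 7 = 157.5 m
S = 460.2273 + 157.5 = 617.7 m

617.7


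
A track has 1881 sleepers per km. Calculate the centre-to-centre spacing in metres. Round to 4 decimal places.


Spacing = 1000 m / number of sleepers
Spacing = 1000 / 1881
Spacing = 0.5316 m

0.5316


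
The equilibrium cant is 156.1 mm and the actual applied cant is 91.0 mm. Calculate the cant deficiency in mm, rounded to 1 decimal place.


Cant deficiency = equilibrium cant - actual cant
CD = 156.1 - 91.0
CD = 65.1 mm

65.1


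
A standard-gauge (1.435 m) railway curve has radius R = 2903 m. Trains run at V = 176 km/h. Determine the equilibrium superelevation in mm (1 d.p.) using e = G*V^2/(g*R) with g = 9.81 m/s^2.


Convert speed: V = 176 / 3.6 = 48.8889 m/s
Apply formula: e = 1.435 * 48.8889^2 / (9.81 * 2903)
e = 1.435 * 2390.1235 / 28478.43
e = 0.120436 m = 120.4 mm

120.4


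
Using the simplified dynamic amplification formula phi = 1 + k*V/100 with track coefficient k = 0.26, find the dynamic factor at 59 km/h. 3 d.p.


phi = 1 + k * V / 100
phi = 1 + 0.26 * 59 / 100
phi = 1 + 0.1534
phi = 1.153

1.153


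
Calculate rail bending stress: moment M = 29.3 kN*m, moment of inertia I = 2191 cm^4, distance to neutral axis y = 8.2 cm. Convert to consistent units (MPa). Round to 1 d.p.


Convert units:
M = 29.3 kN*m = 29300000 N*mm
y = 8.2 cm = 82 mm
I = 2191 cm^4 = 21910000 mm^4
sigma = 29300000 * 82 / 21910000
sigma = 109.7 MPa

109.7


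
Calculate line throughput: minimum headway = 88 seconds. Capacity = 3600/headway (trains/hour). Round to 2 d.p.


Capacity = 3600 / headway
Capacity = 3600 / 88
Capacity = 40.91 trains/hour

40.91


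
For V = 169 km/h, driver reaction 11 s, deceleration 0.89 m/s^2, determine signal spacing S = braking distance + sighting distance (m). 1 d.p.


V = 169 / 3.6 = 46.9444 m/s
Braking distance = 46.9444^2 / (2*0.89) = 1238.0791 m
Sighting distance = 46.9444 * 11 = 516.3889 m
S = 1238.0791 + 516.3889 = 1754.5 m

1754.5


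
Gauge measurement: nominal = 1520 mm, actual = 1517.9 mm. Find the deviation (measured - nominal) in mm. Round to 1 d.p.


Deviation = measured - nominal
Deviation = 1517.9 - 1520
Deviation = -2.1 mm

-2.1


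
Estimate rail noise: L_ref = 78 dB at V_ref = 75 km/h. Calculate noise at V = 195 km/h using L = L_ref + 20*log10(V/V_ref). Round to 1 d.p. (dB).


V/V_ref = 195 / 75 = 2.6
log10(2.6) = 0.414973
20 * 0.414973 = 8.2995
L = 78 + 8.2995 = 86.3 dB

86.3


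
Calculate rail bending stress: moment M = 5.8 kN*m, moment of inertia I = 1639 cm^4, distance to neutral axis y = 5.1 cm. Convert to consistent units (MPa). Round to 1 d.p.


Convert units:
M = 5.8 kN*m = 5800000 N*mm
y = 5.1 cm = 51 mm
I = 1639 cm^4 = 16390000 mm^4
sigma = 5800000 * 51 / 16390000
sigma = 18.0 MPa

18.0


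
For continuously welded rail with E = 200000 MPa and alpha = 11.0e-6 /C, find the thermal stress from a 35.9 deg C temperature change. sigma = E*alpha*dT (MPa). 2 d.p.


sigma = E * alpha * dT
sigma = 200000 * 11.0e-6 * 35.9
sigma = 2.2 * 35.9
sigma = 78.98 MPa

78.98


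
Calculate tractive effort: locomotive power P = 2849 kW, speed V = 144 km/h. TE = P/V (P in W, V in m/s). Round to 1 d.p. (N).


Convert: P = 2849 kW = 2849000 W
V = 144 / 3.6 = 40.0 m/s
TE = 2849000 / 40.0
TE = 71225.0 N

71225.0


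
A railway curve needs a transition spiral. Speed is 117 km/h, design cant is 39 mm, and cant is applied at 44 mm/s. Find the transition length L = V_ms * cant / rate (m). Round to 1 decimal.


Convert speed: V = 117 / 3.6 = 32.5 m/s
L = 32.5 * 39 / 44
L = 1267.5 / 44
L = 28.8 m

28.8


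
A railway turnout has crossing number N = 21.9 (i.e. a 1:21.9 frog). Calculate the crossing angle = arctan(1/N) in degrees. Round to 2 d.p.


1/N = 1/21.9 = 0.045662
angle = arctan(0.045662) = 0.04563 rad
angle = 0.04563 * 180/pi = 2.61 degrees

2.61


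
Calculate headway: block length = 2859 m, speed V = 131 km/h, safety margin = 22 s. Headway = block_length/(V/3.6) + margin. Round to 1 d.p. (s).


V = 131 / 3.6 = 36.3889 m/s
Block traversal time = 2859 / 36.3889 = 78.5679 s
Headway = 78.5679 + 22
Headway = 100.6 s

100.6


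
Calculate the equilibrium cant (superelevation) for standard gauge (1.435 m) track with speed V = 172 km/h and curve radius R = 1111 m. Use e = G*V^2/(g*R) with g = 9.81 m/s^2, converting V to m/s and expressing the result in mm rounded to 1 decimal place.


Convert speed: V = 172 / 3.6 = 47.7778 m/s
Apply formula: e = 1.435 * 47.7778^2 / (9.81 * 1111)
e = 1.435 * 2282.716 / 10898.91
e = 0.300553 m = 300.6 mm

300.6


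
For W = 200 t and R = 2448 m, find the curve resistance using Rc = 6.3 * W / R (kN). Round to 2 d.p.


Rc = 6.3 * W / R
Rc = 6.3 * 200 / 2448
Rc = 1260.0 / 2448
Rc = 0.51 kN

0.51


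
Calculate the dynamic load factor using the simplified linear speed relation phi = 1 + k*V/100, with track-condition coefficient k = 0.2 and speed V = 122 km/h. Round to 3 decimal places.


phi = 1 + k * V / 100
phi = 1 + 0.2 * 122 / 100
phi = 1 + 0.244
phi = 1.244

1.244


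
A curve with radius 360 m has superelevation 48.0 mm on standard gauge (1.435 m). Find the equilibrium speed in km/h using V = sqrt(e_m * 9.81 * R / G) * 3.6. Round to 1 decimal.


Convert cant: e = 48.0 mm = 0.0480 m
V_ms = sqrt(0.0480 * 9.81 * 360 / 1.435)
V_ms = sqrt(118.130174) = 10.8688 m/s
V = 10.8688 * 3.6 = 39.1 km/h

39.1


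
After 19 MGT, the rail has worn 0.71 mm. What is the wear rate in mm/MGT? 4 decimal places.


Wear rate = total wear / cumulative tonnage
Rate = 0.71 / 19
Rate = 0.0374 mm/MGT

0.0374


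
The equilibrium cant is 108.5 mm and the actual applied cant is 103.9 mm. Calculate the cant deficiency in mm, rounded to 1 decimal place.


Cant deficiency = equilibrium cant - actual cant
CD = 108.5 - 103.9
CD = 4.6 mm

4.6


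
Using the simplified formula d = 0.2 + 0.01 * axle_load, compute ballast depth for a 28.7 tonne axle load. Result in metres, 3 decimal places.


d = 0.2 + 0.01 * 28.7
d = 0.2 + 0.287
d = 0.487 m

0.487


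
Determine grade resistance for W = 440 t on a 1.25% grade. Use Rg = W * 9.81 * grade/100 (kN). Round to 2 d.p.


Rg = W * 9.81 * grade / 100
Rg = 440 * 9.81 * 1.25 / 100
Rg = 4316.4 * 0.0125
Rg = 53.96 kN

53.96


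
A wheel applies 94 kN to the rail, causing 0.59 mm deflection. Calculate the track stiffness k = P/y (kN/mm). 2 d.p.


Track stiffness k = P / y
k = 94 / 0.59
k = 159.32 kN/mm

159.32


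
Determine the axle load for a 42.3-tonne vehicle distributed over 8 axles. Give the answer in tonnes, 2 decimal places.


Load per axle = total weight / number of axles
Load = 42.3 / 8
Load = 5.29 tonnes

5.29


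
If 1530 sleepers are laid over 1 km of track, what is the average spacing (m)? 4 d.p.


Spacing = 1000 m / number of sleepers
Spacing = 1000 / 1530
Spacing = 0.6536 m

0.6536


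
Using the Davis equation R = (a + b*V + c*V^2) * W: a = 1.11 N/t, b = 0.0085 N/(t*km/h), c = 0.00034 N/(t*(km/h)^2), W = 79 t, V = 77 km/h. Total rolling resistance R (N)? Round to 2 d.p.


b*V = 0.0085 * 77 = 0.6545
c*V^2 = 0.00034 * 5929 = 2.01586
R_per_t = 1.11 + 0.6545 + 2.01586 = 3.78036 N/t
R_total = 3.78036 * 79 = 298.65 N

298.65


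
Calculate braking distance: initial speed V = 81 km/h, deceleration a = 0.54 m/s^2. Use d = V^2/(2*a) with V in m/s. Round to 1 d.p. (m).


Convert speed: V = 81 / 3.6 = 22.5 m/s
V^2 = 506.25
d = 506.25 / (2 * 0.54)
d = 506.25 / 1.08
d = 468.8 m

468.8


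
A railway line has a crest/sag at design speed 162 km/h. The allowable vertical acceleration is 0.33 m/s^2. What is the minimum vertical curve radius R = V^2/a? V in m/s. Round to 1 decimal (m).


Convert speed: V = 162 / 3.6 = 45.0 m/s
V^2 = 2025.0 m^2/s^2
R_v = 2025.0 / 0.33
R_v = 6136.4 m

6136.4


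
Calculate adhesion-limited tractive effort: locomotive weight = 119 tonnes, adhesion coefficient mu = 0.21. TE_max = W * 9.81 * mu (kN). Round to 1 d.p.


TE_max = W * g * mu
TE_max = 119 * 9.81 * 0.21
TE_max = 1167.39 * 0.21
TE_max = 245.2 kN

245.2


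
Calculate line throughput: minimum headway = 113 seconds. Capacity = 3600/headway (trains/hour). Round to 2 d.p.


Capacity = 3600 / headway
Capacity = 3600 / 113
Capacity = 31.86 trains/hour

31.86


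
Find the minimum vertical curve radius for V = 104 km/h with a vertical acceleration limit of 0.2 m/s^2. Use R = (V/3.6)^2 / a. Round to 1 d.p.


Convert speed: V = 104 / 3.6 = 28.8889 m/s
V^2 = 834.5679 m^2/s^2
R_v = 834.5679 / 0.2
R_v = 4172.8 m

4172.8


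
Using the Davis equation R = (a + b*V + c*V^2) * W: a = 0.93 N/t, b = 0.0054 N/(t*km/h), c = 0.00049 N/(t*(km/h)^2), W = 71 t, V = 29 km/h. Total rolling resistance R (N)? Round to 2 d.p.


b*V = 0.0054 * 29 = 0.1566
c*V^2 = 0.00049 * 841 = 0.41209
R_per_t = 0.93 + 0.1566 + 0.41209 = 1.49869 N/t
R_total = 1.49869 * 71 = 106.41 N

106.41


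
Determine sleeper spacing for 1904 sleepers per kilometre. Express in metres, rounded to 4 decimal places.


Spacing = 1000 m / number of sleepers
Spacing = 1000 / 1904
Spacing = 0.5252 m

0.5252


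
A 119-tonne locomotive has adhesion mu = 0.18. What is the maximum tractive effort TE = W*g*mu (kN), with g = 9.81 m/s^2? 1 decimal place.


TE_max = W * g * mu
TE_max = 119 * 9.81 * 0.18
TE_max = 1167.39 * 0.18
TE_max = 210.1 kN

210.1


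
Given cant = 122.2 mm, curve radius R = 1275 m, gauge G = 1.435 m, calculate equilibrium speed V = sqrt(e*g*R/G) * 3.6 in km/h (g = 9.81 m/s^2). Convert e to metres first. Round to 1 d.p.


Convert cant: e = 122.2 mm = 0.1222 m
V_ms = sqrt(0.1222 * 9.81 * 1275 / 1.435)
V_ms = sqrt(1065.119895) = 32.6362 m/s
V = 32.6362 * 3.6 = 117.5 km/h

117.5


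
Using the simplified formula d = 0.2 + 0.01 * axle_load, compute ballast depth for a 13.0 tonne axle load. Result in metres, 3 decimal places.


d = 0.2 + 0.01 * 13.0
d = 0.2 + 0.13
d = 0.330 m

0.330


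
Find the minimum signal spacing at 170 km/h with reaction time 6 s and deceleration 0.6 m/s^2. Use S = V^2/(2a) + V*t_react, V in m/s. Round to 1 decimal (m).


V = 170 / 3.6 = 47.2222 m/s
Braking distance = 47.2222^2 / (2*0.6) = 1858.2819 m
Sighting distance = 47.2222 * 6 = 283.3333 m
S = 1858.2819 + 283.3333 = 2141.6 m

2141.6


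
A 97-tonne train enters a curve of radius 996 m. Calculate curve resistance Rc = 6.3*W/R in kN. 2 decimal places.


Rc = 6.3 * W / R
Rc = 6.3 * 97 / 996
Rc = 611.1 / 996
Rc = 0.61 kN

0.61


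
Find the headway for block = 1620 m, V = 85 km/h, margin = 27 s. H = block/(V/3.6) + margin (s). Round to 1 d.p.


V = 85 / 3.6 = 23.6111 m/s
Block traversal time = 1620 / 23.6111 = 68.6118 s
Headway = 68.6118 + 27
Headway = 95.6 s

95.6


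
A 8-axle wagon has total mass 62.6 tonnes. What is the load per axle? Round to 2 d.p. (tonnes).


Load per axle = total weight / number of axles
Load = 62.6 / 8
Load = 7.83 tonnes

7.83


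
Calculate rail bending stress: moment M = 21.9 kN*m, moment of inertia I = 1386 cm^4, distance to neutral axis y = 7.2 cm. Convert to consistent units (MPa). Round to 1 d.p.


Convert units:
M = 21.9 kN*m = 21900000 N*mm
y = 7.2 cm = 72 mm
I = 1386 cm^4 = 13860000 mm^4
sigma = 21900000 * 72 / 13860000
sigma = 113.8 MPa

113.8


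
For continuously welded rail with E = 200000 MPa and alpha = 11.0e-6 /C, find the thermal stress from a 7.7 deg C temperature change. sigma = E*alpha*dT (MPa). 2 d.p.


sigma = E * alpha * dT
sigma = 200000 * 11.0e-6 * 7.7
sigma = 2.2 * 7.7
sigma = 16.94 MPa

16.94


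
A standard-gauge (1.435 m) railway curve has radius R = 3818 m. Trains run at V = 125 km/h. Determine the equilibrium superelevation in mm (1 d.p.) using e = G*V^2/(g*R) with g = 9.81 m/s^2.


Convert speed: V = 125 / 3.6 = 34.7222 m/s
Apply formula: e = 1.435 * 34.7222^2 / (9.81 * 3818)
e = 1.435 * 1205.6327 / 37454.58
e = 0.046191 m = 46.2 mm

46.2


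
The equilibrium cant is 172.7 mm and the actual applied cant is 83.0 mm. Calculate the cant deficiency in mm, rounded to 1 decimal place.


Cant deficiency = equilibrium cant - actual cant
CD = 172.7 - 83.0
CD = 89.7 mm

89.7


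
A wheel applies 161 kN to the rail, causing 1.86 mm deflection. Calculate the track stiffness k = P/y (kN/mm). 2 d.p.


Track stiffness k = P / y
k = 161 / 1.86
k = 86.56 kN/mm

86.56


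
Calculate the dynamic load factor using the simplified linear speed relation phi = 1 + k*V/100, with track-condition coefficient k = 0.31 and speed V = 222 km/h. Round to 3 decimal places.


phi = 1 + k * V / 100
phi = 1 + 0.31 * 222 / 100
phi = 1 + 0.6882
phi = 1.688

1.688


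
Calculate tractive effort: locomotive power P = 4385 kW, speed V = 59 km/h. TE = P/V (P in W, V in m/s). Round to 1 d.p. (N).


Convert: P = 4385 kW = 4385000 W
V = 59 / 3.6 = 16.3889 m/s
TE = 4385000 / 16.3889
TE = 267559.3 N

267559.3


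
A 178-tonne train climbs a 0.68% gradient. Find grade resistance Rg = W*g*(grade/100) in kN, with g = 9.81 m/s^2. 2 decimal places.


Rg = W * 9.81 * grade / 100
Rg = 178 * 9.81 * 0.68 / 100
Rg = 1746.18 * 0.0068
Rg = 11.87 kN

11.87


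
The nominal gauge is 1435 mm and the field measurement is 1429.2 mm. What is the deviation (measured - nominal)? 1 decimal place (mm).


Deviation = measured - nominal
Deviation = 1429.2 - 1435
Deviation = -5.8 mm

-5.8


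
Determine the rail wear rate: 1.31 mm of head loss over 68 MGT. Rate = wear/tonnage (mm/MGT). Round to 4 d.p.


Wear rate = total wear / cumulative tonnage
Rate = 1.31 / 68
Rate = 0.0193 mm/MGT

0.0193


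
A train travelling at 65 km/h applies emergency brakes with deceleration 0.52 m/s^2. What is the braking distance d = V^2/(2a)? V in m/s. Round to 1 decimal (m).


Convert speed: V = 65 / 3.6 = 18.0556 m/s
V^2 = 326.0031
d = 326.0031 / (2 * 0.52)
d = 326.0031 / 1.04
d = 313.5 m

313.5


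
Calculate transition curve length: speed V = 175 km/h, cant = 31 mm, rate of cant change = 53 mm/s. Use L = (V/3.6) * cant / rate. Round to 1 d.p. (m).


Convert speed: V = 175 / 3.6 = 48.6111 m/s
L = 48.6111 * 31 / 53
L = 1506.9444 / 53
L = 28.4 m

28.4


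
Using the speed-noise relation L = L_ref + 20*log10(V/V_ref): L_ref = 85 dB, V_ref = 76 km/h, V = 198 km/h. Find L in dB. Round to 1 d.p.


V/V_ref = 198 / 76 = 2.605263
log10(2.605263) = 0.415852
20 * 0.415852 = 8.317
L = 85 + 8.317 = 93.3 dB

93.3


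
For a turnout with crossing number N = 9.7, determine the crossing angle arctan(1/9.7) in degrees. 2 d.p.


1/N = 1/9.7 = 0.103093
angle = arctan(0.103093) = 0.10273 rad
angle = 0.10273 * 180/pi = 5.89 degrees

5.89


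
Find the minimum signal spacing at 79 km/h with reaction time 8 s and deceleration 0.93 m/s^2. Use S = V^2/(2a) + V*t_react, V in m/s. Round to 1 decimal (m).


V = 79 / 3.6 = 21.9444 m/s
Braking distance = 21.9444^2 / (2*0.93) = 258.9025 m
Sighting distance = 21.9444 * 8 = 175.5556 m
S = 258.9025 + 175.5556 = 434.5 m

434.5


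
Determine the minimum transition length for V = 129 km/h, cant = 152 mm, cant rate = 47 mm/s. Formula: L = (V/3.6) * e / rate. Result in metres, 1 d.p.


Convert speed: V = 129 / 3.6 = 35.8333 m/s
L = 35.8333 * 152 / 47
L = 5446.6667 / 47
L = 115.9 m

115.9


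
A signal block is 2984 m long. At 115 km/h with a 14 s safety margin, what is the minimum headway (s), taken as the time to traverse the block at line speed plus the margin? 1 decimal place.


V = 115 / 3.6 = 31.9444 m/s
Block traversal time = 2984 / 31.9444 = 93.4122 s
Headway = 93.4122 + 14
Headway = 107.4 s

107.4


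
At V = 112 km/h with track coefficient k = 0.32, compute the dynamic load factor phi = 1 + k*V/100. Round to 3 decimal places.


phi = 1 + k * V / 100
phi = 1 + 0.32 * 112 / 100
phi = 1 + 0.3584
phi = 1.358

1.358


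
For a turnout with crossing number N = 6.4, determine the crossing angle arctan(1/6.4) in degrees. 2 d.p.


1/N = 1/6.4 = 0.15625
angle = arctan(0.15625) = 0.154997 rad
angle = 0.154997 * 180/pi = 8.88 degrees

8.88


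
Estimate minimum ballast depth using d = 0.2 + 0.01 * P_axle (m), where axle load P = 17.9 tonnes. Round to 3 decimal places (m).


d = 0.2 + 0.01 * 17.9
d = 0.2 + 0.179
d = 0.379 m

0.379


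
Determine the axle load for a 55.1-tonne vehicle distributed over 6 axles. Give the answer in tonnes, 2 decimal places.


Load per axle = total weight / number of axles
Load = 55.1 / 6
Load = 9.18 tonnes

9.18


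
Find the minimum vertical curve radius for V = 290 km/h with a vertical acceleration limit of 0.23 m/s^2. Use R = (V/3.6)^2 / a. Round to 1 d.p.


Convert speed: V = 290 / 3.6 = 80.5556 m/s
V^2 = 6489.1975 m^2/s^2
R_v = 6489.1975 / 0.23
R_v = 28213.9 m

28213.9


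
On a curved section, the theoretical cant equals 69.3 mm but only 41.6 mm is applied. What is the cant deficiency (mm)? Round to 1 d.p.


Cant deficiency = equilibrium cant - actual cant
CD = 69.3 - 41.6
CD = 27.7 mm

27.7


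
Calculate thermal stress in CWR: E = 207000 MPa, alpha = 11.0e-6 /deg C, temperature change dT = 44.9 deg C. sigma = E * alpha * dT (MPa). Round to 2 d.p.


sigma = E * alpha * dT
sigma = 207000 * 11.0e-6 * 44.9
sigma = 2.277 * 44.9
sigma = 102.24 MPa

102.24


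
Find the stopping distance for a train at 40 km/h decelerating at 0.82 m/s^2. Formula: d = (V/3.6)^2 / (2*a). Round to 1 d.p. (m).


Convert speed: V = 40 / 3.6 = 11.1111 m/s
V^2 = 123.4568
d = 123.4568 / (2 * 0.82)
d = 123.4568 / 1.64
d = 75.3 m

75.3


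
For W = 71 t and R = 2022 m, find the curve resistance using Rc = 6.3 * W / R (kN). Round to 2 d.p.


Rc = 6.3 * W / R
Rc = 6.3 * 71 / 2022
Rc = 447.3 / 2022
Rc = 0.22 kN

0.22


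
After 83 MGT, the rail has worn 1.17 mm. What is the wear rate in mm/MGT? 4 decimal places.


Wear rate = total wear / cumulative tonnage
Rate = 1.17 / 83
Rate = 0.0141 mm/MGT

0.0141


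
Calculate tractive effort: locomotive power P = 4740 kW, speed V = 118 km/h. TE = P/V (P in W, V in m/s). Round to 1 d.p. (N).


Convert: P = 4740 kW = 4740000 W
V = 118 / 3.6 = 32.7778 m/s
TE = 4740000 / 32.7778
TE = 144610.2 N

144610.2


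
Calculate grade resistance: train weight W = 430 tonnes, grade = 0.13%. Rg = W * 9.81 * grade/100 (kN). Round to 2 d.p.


Rg = W * 9.81 * grade / 100
Rg = 430 * 9.81 * 0.13 / 100
Rg = 4218.3 * 0.0013
Rg = 5.48 kN

5.48


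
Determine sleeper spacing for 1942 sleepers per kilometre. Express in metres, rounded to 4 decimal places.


Spacing = 1000 m / number of sleepers
Spacing = 1000 / 1942
Spacing = 0.5149 m

0.5149


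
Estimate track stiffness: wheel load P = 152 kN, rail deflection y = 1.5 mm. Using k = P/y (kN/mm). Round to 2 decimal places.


Track stiffness k = P / y
k = 152 / 1.5
k = 101.33 kN/mm

101.33


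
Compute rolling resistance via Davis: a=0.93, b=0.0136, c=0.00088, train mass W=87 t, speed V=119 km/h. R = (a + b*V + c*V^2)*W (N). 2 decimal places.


b*V = 0.0136 * 119 = 1.6184
c*V^2 = 0.00088 * 14161 = 12.46168
R_per_t = 0.93 + 1.6184 + 12.46168 = 15.01008 N/t
R_total = 15.01008 * 87 = 1305.88 N

1305.88


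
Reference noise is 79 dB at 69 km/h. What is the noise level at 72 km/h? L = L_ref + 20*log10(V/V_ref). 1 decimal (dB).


V/V_ref = 72 / 69 = 1.043478
log10(1.043478) = 0.018483
20 * 0.018483 = 0.3697
L = 79 + 0.3697 = 79.4 dB

79.4


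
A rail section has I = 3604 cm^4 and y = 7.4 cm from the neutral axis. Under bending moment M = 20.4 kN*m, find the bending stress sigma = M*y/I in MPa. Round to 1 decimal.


Convert units:
M = 20.4 kN*m = 20400000 N*mm
y = 7.4 cm = 74 mm
I = 3604 cm^4 = 36040000 mm^4
sigma = 20400000 * 74 / 36040000
sigma = 41.9 MPa

41.9


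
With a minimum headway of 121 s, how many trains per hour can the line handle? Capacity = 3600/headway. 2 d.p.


Capacity = 3600 / headway
Capacity = 3600 / 121
Capacity = 29.75 trains/hour

29.75


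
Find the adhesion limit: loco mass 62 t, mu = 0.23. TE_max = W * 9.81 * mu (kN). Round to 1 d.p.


TE_max = W * g * mu
TE_max = 62 * 9.81 * 0.23
TE_max = 608.22 * 0.23
TE_max = 139.9 kN

139.9


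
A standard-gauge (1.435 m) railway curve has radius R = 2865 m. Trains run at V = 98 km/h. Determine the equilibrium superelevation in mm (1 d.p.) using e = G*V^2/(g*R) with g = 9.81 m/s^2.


Convert speed: V = 98 / 3.6 = 27.2222 m/s
Apply formula: e = 1.435 * 27.2222^2 / (9.81 * 2865)
e = 1.435 * 741.0494 / 28105.65
e = 0.037836 m = 37.8 mm

37.8


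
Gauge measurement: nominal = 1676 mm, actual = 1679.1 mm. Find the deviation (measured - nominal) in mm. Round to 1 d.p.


Deviation = measured - nominal
Deviation = 1679.1 - 1676
Deviation = 3.1 mm

3.1


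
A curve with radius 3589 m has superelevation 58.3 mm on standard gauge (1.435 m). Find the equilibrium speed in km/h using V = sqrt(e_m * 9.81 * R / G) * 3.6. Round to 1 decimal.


Convert cant: e = 58.3 mm = 0.0583 m
V_ms = sqrt(0.0583 * 9.81 * 3589 / 1.435)
V_ms = sqrt(1430.405329) = 37.8207 m/s
V = 37.8207 * 3.6 = 136.2 km/h

136.2


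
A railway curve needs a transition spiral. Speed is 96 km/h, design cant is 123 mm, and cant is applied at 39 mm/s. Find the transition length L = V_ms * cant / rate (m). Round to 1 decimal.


Convert speed: V = 96 / 3.6 = 26.6667 m/s
L = 26.6667 * 123 / 39
L = 3280.0 / 39
L = 84.1 m

84.1


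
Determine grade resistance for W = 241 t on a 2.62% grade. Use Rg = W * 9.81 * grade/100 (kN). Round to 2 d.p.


Rg = W * 9.81 * grade / 100
Rg = 241 * 9.81 * 2.62 / 100
Rg = 2364.21 * 0.0262
Rg = 61.94 kN

61.94


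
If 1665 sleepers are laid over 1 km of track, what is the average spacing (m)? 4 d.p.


Spacing = 1000 m / number of sleepers
Spacing = 1000 / 1665
Spacing = 0.6006 m

0.6006


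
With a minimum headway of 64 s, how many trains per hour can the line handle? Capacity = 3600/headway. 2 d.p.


Capacity = 3600 / headway
Capacity = 3600 / 64
Capacity = 56.25 trains/hour

56.25


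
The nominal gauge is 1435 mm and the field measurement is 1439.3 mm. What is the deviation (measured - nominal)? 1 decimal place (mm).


Deviation = measured - nominal
Deviation = 1439.3 - 1435
Deviation = 4.3 mm

4.3


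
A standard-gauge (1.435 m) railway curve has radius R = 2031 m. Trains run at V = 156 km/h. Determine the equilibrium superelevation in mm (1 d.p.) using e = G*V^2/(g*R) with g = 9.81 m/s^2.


Convert speed: V = 156 / 3.6 = 43.3333 m/s
Apply formula: e = 1.435 * 43.3333^2 / (9.81 * 2031)
e = 1.435 * 1877.7778 / 19924.11
e = 0.135244 m = 135.2 mm

135.2


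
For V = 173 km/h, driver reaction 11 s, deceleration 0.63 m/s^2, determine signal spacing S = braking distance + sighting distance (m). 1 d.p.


V = 173 / 3.6 = 48.0556 m/s
Braking distance = 48.0556^2 / (2*0.63) = 1832.8067 m
Sighting distance = 48.0556 * 11 = 528.6111 m
S = 1832.8067 + 528.6111 = 2361.4 m

2361.4


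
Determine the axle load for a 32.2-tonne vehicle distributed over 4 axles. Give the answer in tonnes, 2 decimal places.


Load per axle = total weight / number of axles
Load = 32.2 / 4
Load = 8.05 tonnes

8.05


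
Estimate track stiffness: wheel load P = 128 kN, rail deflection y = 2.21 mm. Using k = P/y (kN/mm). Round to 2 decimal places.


Track stiffness k = P / y
k = 128 / 2.21
k = 57.92 kN/mm

57.92


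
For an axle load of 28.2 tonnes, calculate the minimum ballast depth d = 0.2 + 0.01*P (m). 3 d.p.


d = 0.2 + 0.01 * 28.2
d = 0.2 + 0.282
d = 0.482 m

0.482


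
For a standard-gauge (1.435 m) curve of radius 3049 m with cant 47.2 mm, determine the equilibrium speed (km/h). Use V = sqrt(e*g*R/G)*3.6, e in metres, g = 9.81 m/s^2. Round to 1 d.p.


Convert cant: e = 47.2 mm = 0.0472 m
V_ms = sqrt(0.0472 * 9.81 * 3049 / 1.435)
V_ms = sqrt(983.821999) = 31.3659 m/s
V = 31.3659 * 3.6 = 112.9 km/h

112.9


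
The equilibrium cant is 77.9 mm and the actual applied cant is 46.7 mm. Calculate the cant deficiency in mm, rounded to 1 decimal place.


Cant deficiency = equilibrium cant - actual cant
CD = 77.9 - 46.7
CD = 31.2 mm

31.2


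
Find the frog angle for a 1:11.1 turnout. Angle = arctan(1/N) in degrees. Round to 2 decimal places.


1/N = 1/11.1 = 0.09009
angle = arctan(0.09009) = 0.089848 rad
angle = 0.089848 * 180/pi = 5.15 degrees

5.15


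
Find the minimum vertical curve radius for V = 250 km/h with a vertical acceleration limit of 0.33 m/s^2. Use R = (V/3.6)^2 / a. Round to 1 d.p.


Convert speed: V = 250 / 3.6 = 69.4444 m/s
V^2 = 4822.5309 m^2/s^2
R_v = 4822.5309 / 0.33
R_v = 14613.7 m

14613.7


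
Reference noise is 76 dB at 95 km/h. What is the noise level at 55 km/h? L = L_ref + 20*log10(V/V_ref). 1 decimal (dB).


V/V_ref = 55 / 95 = 0.578947
log10(0.578947) = -0.237361
20 * -0.237361 = -4.7472
L = 76 + -4.7472 = 71.3 dB

71.3


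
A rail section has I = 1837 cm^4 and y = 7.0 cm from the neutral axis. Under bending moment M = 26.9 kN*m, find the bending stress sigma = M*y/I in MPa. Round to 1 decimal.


Convert units:
M = 26.9 kN*m = 26900000 N*mm
y = 7.0 cm = 70 mm
I = 1837 cm^4 = 18370000 mm^4
sigma = 26900000 * 70 / 18370000
sigma = 102.5 MPa

102.5


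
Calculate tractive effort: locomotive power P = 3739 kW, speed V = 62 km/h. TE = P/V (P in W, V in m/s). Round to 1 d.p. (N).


Convert: P = 3739 kW = 3739000 W
V = 62 / 3.6 = 17.2222 m/s
TE = 3739000 / 17.2222
TE = 217103.2 N

217103.2


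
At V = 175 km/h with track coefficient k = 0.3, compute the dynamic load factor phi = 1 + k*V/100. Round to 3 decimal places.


phi = 1 + k * V / 100
phi = 1 + 0.3 * 175 / 100
phi = 1 + 0.525
phi = 1.525

1.525


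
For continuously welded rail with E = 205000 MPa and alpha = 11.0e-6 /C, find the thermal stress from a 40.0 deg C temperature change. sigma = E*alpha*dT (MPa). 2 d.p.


sigma = E * alpha * dT
sigma = 205000 * 11.0e-6 * 40.0
sigma = 2.255 * 40.0
sigma = 90.20 MPa

90.20


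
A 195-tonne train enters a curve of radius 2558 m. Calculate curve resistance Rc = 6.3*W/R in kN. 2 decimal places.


Rc = 6.3 * W / R
Rc = 6.3 * 195 / 2558
Rc = 1228.5 / 2558
Rc = 0.48 kN

0.48


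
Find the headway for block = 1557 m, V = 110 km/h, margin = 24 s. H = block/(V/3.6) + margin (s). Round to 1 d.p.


V = 110 / 3.6 = 30.5556 m/s
Block traversal time = 1557 / 30.5556 = 50.9564 s
Headway = 50.9564 + 24
Headway = 75.0 s

75.0


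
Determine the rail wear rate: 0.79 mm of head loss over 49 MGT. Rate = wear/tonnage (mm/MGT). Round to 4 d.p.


Wear rate = total wear / cumulative tonnage
Rate = 0.79 / 49
Rate = 0.0161 mm/MGT

0.0161


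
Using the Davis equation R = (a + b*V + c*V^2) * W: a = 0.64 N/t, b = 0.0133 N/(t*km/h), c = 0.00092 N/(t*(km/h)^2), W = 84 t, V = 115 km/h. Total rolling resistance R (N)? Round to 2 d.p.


b*V = 0.0133 * 115 = 1.5295
c*V^2 = 0.00092 * 13225 = 12.167
R_per_t = 0.64 + 1.5295 + 12.167 = 14.3365 N/t
R_total = 14.3365 * 84 = 1204.27 N

1204.27


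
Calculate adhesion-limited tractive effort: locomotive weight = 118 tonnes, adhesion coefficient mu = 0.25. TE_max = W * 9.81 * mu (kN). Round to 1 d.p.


TE_max = W * g * mu
TE_max = 118 * 9.81 * 0.25
TE_max = 1157.58 * 0.25
TE_max = 289.4 kN

289.4


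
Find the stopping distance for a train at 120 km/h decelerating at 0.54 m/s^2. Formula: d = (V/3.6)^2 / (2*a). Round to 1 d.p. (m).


Convert speed: V = 120 / 3.6 = 33.3333 m/s
V^2 = 1111.1111
d = 1111.1111 / (2 * 0.54)
d = 1111.1111 / 1.08
d = 1028.8 m

1028.8


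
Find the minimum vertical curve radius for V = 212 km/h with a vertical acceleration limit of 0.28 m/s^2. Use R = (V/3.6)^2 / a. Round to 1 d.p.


Convert speed: V = 212 / 3.6 = 58.8889 m/s
V^2 = 3467.9012 m^2/s^2
R_v = 3467.9012 / 0.28
R_v = 12385.4 m

12385.4


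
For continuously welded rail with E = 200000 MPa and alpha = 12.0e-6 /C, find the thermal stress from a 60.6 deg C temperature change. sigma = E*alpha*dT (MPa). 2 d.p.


sigma = E * alpha * dT
sigma = 200000 * 12.0e-6 * 60.6
sigma = 2.4 * 60.6
sigma = 145.44 MPa

145.44


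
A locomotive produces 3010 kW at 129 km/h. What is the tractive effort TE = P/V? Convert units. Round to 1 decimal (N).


Convert: P = 3010 kW = 3010000 W
V = 129 / 3.6 = 35.8333 m/s
TE = 3010000 / 35.8333
TE = 84000.0 N

84000.0


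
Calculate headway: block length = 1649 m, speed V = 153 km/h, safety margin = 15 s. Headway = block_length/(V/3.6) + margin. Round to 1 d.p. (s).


V = 153 / 3.6 = 42.5 m/s
Block traversal time = 1649 / 42.5 = 38.8 s
Headway = 38.8 + 15
Headway = 53.8 s

53.8


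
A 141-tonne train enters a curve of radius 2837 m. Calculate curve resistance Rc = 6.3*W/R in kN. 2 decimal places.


Rc = 6.3 * W / R
Rc = 6.3 * 141 / 2837
Rc = 888.3 / 2837
Rc = 0.31 kN

0.31


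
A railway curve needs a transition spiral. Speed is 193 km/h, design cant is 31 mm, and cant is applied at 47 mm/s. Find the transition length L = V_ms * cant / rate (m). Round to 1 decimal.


Convert speed: V = 193 / 3.6 = 53.6111 m/s
L = 53.6111 * 31 / 47
L = 1661.9444 / 47
L = 35.4 m

35.4


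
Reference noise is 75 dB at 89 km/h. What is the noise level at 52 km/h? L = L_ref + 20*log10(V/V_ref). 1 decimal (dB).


V/V_ref = 52 / 89 = 0.58427
log10(0.58427) = -0.233387
20 * -0.233387 = -4.6677
L = 75 + -4.6677 = 70.3 dB

70.3


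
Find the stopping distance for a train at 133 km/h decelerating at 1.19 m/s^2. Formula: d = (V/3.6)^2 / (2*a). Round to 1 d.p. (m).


Convert speed: V = 133 / 3.6 = 36.9444 m/s
V^2 = 1364.892
d = 1364.892 / (2 * 1.19)
d = 1364.892 / 2.38
d = 573.5 m

573.5


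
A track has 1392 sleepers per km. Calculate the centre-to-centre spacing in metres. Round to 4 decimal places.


Spacing = 1000 m / number of sleepers
Spacing = 1000 / 1392
Spacing = 0.7184 m

0.7184


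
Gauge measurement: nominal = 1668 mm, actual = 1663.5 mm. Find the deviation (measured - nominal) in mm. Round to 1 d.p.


Deviation = measured - nominal
Deviation = 1663.5 - 1668
Deviation = -4.5 mm

-4.5


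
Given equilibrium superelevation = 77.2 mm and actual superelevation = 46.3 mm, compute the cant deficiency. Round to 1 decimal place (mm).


Cant deficiency = equilibrium cant - actual cant
CD = 77.2 - 46.3
CD = 30.9 mm

30.9


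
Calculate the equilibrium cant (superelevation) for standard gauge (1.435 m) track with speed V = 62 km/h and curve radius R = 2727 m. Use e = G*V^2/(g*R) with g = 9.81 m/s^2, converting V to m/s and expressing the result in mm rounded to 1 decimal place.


Convert speed: V = 62 / 3.6 = 17.2222 m/s
Apply formula: e = 1.435 * 17.2222^2 / (9.81 * 2727)
e = 1.435 * 296.6049 / 26751.87
e = 0.01591 m = 15.9 mm

15.9


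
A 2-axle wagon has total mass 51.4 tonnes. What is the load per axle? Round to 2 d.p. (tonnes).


Load per axle = total weight / number of axles
Load = 51.4 / 2
Load = 25.70 tonnes

25.70


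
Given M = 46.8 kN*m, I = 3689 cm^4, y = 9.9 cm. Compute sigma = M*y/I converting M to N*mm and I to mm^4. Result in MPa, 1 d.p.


Convert units:
M = 46.8 kN*m = 46800000 N*mm
y = 9.9 cm = 99 mm
I = 3689 cm^4 = 36890000 mm^4
sigma = 46800000 * 99 / 36890000
sigma = 125.6 MPa

125.6


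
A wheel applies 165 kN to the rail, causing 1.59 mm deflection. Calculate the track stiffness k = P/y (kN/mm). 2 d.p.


Track stiffness k = P / y
k = 165 / 1.59
k = 103.77 kN/mm

103.77


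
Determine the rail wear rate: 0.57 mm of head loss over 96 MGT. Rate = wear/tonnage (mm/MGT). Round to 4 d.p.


Wear rate = total wear / cumulative tonnage
Rate = 0.57 / 96
Rate = 0.0059 mm/MGT

0.0059


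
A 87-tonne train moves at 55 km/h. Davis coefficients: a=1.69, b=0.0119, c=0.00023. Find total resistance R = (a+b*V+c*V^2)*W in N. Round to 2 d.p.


b*V = 0.0119 * 55 = 0.6545
c*V^2 = 0.00023 * 3025 = 0.69575
R_per_t = 1.69 + 0.6545 + 0.69575 = 3.04025 N/t
R_total = 3.04025 * 87 = 264.50 N

264.50


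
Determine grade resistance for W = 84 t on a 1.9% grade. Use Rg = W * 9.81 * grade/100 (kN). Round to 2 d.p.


Rg = W * 9.81 * grade / 100
Rg = 84 * 9.81 * 1.9 / 100
Rg = 824.04 * 0.019
Rg = 15.66 kN

15.66


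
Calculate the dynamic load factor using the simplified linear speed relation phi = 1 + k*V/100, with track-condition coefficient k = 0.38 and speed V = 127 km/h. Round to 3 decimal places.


phi = 1 + k * V / 100
phi = 1 + 0.38 * 127 / 100
phi = 1 + 0.4826
phi = 1.483

1.483


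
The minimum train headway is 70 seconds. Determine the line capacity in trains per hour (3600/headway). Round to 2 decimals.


Capacity = 3600 / headway
Capacity = 3600 / 70
Capacity = 51.43 trains/hour

51.43


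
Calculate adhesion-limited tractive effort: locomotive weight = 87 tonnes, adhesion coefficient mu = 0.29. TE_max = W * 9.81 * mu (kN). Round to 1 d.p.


TE_max = W * g * mu
TE_max = 87 * 9.81 * 0.29
TE_max = 853.47 * 0.29
TE_max = 247.5 kN

247.5


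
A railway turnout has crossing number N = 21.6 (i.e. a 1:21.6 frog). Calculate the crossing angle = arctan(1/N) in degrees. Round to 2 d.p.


1/N = 1/21.6 = 0.046296
angle = arctan(0.046296) = 0.046263 rad
angle = 0.046263 * 180/pi = 2.65 degrees

2.65


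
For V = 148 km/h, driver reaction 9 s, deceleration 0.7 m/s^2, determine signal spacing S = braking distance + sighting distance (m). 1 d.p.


V = 148 / 3.6 = 41.1111 m/s
Braking distance = 41.1111^2 / (2*0.7) = 1207.231 m
Sighting distance = 41.1111 * 9 = 370.0 m
S = 1207.231 + 370.0 = 1577.2 m

1577.2


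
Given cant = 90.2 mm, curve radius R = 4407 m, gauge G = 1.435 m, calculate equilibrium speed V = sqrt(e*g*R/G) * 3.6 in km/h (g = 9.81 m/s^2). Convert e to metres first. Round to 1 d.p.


Convert cant: e = 90.2 mm = 0.0902 m
V_ms = sqrt(0.0902 * 9.81 * 4407 / 1.435)
V_ms = sqrt(2717.482114) = 52.1295 m/s
V = 52.1295 * 3.6 = 187.7 km/h

187.7


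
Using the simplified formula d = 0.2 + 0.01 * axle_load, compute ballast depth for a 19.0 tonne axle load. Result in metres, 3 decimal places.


d = 0.2 + 0.01 * 19.0
d = 0.2 + 0.19
d = 0.390 m

0.390


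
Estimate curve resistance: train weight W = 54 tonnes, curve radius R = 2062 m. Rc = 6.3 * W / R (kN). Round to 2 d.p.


Rc = 6.3 * W / R
Rc = 6.3 * 54 / 2062
Rc = 340.2 / 2062
Rc = 0.16 kN

0.16


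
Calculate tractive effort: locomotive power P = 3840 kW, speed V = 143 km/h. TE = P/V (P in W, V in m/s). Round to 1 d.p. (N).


Convert: P = 3840 kW = 3840000 W
V = 143 / 3.6 = 39.7222 m/s
TE = 3840000 / 39.7222
TE = 96671.3 N

96671.3


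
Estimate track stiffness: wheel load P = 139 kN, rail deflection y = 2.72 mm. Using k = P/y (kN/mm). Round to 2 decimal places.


Track stiffness k = P / y
k = 139 / 2.72
k = 51.10 kN/mm

51.10


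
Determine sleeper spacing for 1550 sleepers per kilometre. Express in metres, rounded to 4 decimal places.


Spacing = 1000 m / number of sleepers
Spacing = 1000 / 1550
Spacing = 0.6452 m

0.6452


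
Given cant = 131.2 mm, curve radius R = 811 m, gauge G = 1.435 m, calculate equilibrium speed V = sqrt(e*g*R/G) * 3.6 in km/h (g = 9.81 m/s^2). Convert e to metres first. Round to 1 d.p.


Convert cant: e = 131.2 mm = 0.1312 m
V_ms = sqrt(0.1312 * 9.81 * 811 / 1.435)
V_ms = sqrt(727.397486) = 26.9703 m/s
V = 26.9703 * 3.6 = 97.1 km/h

97.1


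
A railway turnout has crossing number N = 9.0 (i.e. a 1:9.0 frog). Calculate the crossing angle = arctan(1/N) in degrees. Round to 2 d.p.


1/N = 1/9.0 = 0.111111
angle = arctan(0.111111) = 0.110657 rad
angle = 0.110657 * 180/pi = 6.34 degrees

6.34


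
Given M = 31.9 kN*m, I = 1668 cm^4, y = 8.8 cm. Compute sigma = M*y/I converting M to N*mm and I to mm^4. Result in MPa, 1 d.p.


Convert units:
M = 31.9 kN*m = 31900000 N*mm
y = 8.8 cm = 88 mm
I = 1668 cm^4 = 16680000 mm^4
sigma = 31900000 * 88 / 16680000
sigma = 168.3 MPa

168.3


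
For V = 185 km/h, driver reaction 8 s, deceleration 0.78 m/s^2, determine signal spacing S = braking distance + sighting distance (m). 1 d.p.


V = 185 / 3.6 = 51.3889 m/s
Braking distance = 51.3889^2 / (2*0.78) = 1692.832 m
Sighting distance = 51.3889 * 8 = 411.1111 m
S = 1692.832 + 411.1111 = 2103.9 m

2103.9


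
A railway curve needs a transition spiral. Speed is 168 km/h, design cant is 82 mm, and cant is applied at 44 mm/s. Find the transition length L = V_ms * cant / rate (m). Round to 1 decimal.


Convert speed: V = 168 / 3.6 = 46.6667 m/s
L = 46.6667 * 82 / 44
L = 3826.6667 / 44
L = 87.0 m

87.0
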